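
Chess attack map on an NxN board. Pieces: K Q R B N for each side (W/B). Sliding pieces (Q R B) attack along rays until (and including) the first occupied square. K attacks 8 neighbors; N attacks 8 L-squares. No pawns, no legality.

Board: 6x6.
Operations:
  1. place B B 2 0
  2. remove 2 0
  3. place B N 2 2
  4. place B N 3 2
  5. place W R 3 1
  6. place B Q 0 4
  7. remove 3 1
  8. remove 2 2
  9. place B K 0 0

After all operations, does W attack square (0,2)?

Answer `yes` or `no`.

Op 1: place BB@(2,0)
Op 2: remove (2,0)
Op 3: place BN@(2,2)
Op 4: place BN@(3,2)
Op 5: place WR@(3,1)
Op 6: place BQ@(0,4)
Op 7: remove (3,1)
Op 8: remove (2,2)
Op 9: place BK@(0,0)
Per-piece attacks for W:
W attacks (0,2): no

Answer: no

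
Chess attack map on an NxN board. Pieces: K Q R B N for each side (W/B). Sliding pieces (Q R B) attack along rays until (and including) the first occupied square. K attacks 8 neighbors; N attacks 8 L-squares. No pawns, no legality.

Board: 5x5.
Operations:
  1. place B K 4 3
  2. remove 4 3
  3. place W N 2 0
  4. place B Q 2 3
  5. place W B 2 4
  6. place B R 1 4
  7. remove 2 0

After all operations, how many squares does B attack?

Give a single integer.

Answer: 17

Derivation:
Op 1: place BK@(4,3)
Op 2: remove (4,3)
Op 3: place WN@(2,0)
Op 4: place BQ@(2,3)
Op 5: place WB@(2,4)
Op 6: place BR@(1,4)
Op 7: remove (2,0)
Per-piece attacks for B:
  BR@(1,4): attacks (1,3) (1,2) (1,1) (1,0) (2,4) (0,4) [ray(1,0) blocked at (2,4)]
  BQ@(2,3): attacks (2,4) (2,2) (2,1) (2,0) (3,3) (4,3) (1,3) (0,3) (3,4) (3,2) (4,1) (1,4) (1,2) (0,1) [ray(0,1) blocked at (2,4); ray(-1,1) blocked at (1,4)]
Union (17 distinct): (0,1) (0,3) (0,4) (1,0) (1,1) (1,2) (1,3) (1,4) (2,0) (2,1) (2,2) (2,4) (3,2) (3,3) (3,4) (4,1) (4,3)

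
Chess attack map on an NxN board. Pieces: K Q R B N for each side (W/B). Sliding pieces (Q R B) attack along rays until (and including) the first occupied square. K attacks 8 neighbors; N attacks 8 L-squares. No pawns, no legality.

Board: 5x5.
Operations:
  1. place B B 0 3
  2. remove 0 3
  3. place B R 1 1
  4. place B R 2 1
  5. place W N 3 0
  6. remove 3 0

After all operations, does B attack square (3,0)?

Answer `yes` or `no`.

Answer: no

Derivation:
Op 1: place BB@(0,3)
Op 2: remove (0,3)
Op 3: place BR@(1,1)
Op 4: place BR@(2,1)
Op 5: place WN@(3,0)
Op 6: remove (3,0)
Per-piece attacks for B:
  BR@(1,1): attacks (1,2) (1,3) (1,4) (1,0) (2,1) (0,1) [ray(1,0) blocked at (2,1)]
  BR@(2,1): attacks (2,2) (2,3) (2,4) (2,0) (3,1) (4,1) (1,1) [ray(-1,0) blocked at (1,1)]
B attacks (3,0): no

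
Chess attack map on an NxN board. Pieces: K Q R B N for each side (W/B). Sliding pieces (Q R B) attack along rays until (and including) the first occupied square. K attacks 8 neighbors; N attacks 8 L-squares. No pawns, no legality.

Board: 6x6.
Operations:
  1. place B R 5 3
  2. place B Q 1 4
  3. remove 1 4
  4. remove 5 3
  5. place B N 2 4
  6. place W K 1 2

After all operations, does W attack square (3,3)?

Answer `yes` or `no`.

Answer: no

Derivation:
Op 1: place BR@(5,3)
Op 2: place BQ@(1,4)
Op 3: remove (1,4)
Op 4: remove (5,3)
Op 5: place BN@(2,4)
Op 6: place WK@(1,2)
Per-piece attacks for W:
  WK@(1,2): attacks (1,3) (1,1) (2,2) (0,2) (2,3) (2,1) (0,3) (0,1)
W attacks (3,3): no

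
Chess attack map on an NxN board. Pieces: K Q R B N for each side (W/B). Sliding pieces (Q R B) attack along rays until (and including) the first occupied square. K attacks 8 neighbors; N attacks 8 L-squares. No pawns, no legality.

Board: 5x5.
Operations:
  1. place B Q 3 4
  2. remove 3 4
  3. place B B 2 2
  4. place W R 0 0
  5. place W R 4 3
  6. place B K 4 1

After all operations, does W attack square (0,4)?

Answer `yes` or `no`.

Answer: yes

Derivation:
Op 1: place BQ@(3,4)
Op 2: remove (3,4)
Op 3: place BB@(2,2)
Op 4: place WR@(0,0)
Op 5: place WR@(4,3)
Op 6: place BK@(4,1)
Per-piece attacks for W:
  WR@(0,0): attacks (0,1) (0,2) (0,3) (0,4) (1,0) (2,0) (3,0) (4,0)
  WR@(4,3): attacks (4,4) (4,2) (4,1) (3,3) (2,3) (1,3) (0,3) [ray(0,-1) blocked at (4,1)]
W attacks (0,4): yes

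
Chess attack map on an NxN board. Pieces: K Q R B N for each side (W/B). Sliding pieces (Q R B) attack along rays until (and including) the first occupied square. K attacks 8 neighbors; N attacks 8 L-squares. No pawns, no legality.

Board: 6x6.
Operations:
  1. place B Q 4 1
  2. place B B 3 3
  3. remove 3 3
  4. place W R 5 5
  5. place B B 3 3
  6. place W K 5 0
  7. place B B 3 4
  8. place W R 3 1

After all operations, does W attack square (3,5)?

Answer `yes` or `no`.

Answer: yes

Derivation:
Op 1: place BQ@(4,1)
Op 2: place BB@(3,3)
Op 3: remove (3,3)
Op 4: place WR@(5,5)
Op 5: place BB@(3,3)
Op 6: place WK@(5,0)
Op 7: place BB@(3,4)
Op 8: place WR@(3,1)
Per-piece attacks for W:
  WR@(3,1): attacks (3,2) (3,3) (3,0) (4,1) (2,1) (1,1) (0,1) [ray(0,1) blocked at (3,3); ray(1,0) blocked at (4,1)]
  WK@(5,0): attacks (5,1) (4,0) (4,1)
  WR@(5,5): attacks (5,4) (5,3) (5,2) (5,1) (5,0) (4,5) (3,5) (2,5) (1,5) (0,5) [ray(0,-1) blocked at (5,0)]
W attacks (3,5): yes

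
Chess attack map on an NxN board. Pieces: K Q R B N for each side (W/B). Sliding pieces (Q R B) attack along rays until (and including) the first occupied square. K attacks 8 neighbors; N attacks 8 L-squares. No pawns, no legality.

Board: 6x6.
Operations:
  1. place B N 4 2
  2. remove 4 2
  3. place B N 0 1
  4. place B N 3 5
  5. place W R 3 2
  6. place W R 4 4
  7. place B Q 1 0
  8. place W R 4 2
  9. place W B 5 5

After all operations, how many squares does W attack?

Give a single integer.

Answer: 20

Derivation:
Op 1: place BN@(4,2)
Op 2: remove (4,2)
Op 3: place BN@(0,1)
Op 4: place BN@(3,5)
Op 5: place WR@(3,2)
Op 6: place WR@(4,4)
Op 7: place BQ@(1,0)
Op 8: place WR@(4,2)
Op 9: place WB@(5,5)
Per-piece attacks for W:
  WR@(3,2): attacks (3,3) (3,4) (3,5) (3,1) (3,0) (4,2) (2,2) (1,2) (0,2) [ray(0,1) blocked at (3,5); ray(1,0) blocked at (4,2)]
  WR@(4,2): attacks (4,3) (4,4) (4,1) (4,0) (5,2) (3,2) [ray(0,1) blocked at (4,4); ray(-1,0) blocked at (3,2)]
  WR@(4,4): attacks (4,5) (4,3) (4,2) (5,4) (3,4) (2,4) (1,4) (0,4) [ray(0,-1) blocked at (4,2)]
  WB@(5,5): attacks (4,4) [ray(-1,-1) blocked at (4,4)]
Union (20 distinct): (0,2) (0,4) (1,2) (1,4) (2,2) (2,4) (3,0) (3,1) (3,2) (3,3) (3,4) (3,5) (4,0) (4,1) (4,2) (4,3) (4,4) (4,5) (5,2) (5,4)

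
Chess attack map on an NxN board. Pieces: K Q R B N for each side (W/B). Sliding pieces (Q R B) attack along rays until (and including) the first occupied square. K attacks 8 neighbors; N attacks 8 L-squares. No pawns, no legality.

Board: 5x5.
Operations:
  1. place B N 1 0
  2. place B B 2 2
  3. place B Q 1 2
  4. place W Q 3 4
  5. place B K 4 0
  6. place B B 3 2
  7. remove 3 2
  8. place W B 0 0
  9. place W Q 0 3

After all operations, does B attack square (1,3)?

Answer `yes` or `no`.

Answer: yes

Derivation:
Op 1: place BN@(1,0)
Op 2: place BB@(2,2)
Op 3: place BQ@(1,2)
Op 4: place WQ@(3,4)
Op 5: place BK@(4,0)
Op 6: place BB@(3,2)
Op 7: remove (3,2)
Op 8: place WB@(0,0)
Op 9: place WQ@(0,3)
Per-piece attacks for B:
  BN@(1,0): attacks (2,2) (3,1) (0,2)
  BQ@(1,2): attacks (1,3) (1,4) (1,1) (1,0) (2,2) (0,2) (2,3) (3,4) (2,1) (3,0) (0,3) (0,1) [ray(0,-1) blocked at (1,0); ray(1,0) blocked at (2,2); ray(1,1) blocked at (3,4); ray(-1,1) blocked at (0,3)]
  BB@(2,2): attacks (3,3) (4,4) (3,1) (4,0) (1,3) (0,4) (1,1) (0,0) [ray(1,-1) blocked at (4,0); ray(-1,-1) blocked at (0,0)]
  BK@(4,0): attacks (4,1) (3,0) (3,1)
B attacks (1,3): yes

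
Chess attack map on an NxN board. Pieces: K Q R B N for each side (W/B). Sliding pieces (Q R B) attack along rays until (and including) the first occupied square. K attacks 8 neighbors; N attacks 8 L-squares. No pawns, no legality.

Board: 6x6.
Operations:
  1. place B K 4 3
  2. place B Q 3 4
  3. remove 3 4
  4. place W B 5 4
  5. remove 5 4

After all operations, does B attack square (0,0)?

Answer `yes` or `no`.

Answer: no

Derivation:
Op 1: place BK@(4,3)
Op 2: place BQ@(3,4)
Op 3: remove (3,4)
Op 4: place WB@(5,4)
Op 5: remove (5,4)
Per-piece attacks for B:
  BK@(4,3): attacks (4,4) (4,2) (5,3) (3,3) (5,4) (5,2) (3,4) (3,2)
B attacks (0,0): no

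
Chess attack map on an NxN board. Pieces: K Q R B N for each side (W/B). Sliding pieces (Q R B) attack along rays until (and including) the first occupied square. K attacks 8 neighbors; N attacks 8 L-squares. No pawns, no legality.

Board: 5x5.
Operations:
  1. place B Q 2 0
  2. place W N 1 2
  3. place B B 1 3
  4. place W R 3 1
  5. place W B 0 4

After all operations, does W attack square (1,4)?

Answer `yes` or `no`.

Op 1: place BQ@(2,0)
Op 2: place WN@(1,2)
Op 3: place BB@(1,3)
Op 4: place WR@(3,1)
Op 5: place WB@(0,4)
Per-piece attacks for W:
  WB@(0,4): attacks (1,3) [ray(1,-1) blocked at (1,3)]
  WN@(1,2): attacks (2,4) (3,3) (0,4) (2,0) (3,1) (0,0)
  WR@(3,1): attacks (3,2) (3,3) (3,4) (3,0) (4,1) (2,1) (1,1) (0,1)
W attacks (1,4): no

Answer: no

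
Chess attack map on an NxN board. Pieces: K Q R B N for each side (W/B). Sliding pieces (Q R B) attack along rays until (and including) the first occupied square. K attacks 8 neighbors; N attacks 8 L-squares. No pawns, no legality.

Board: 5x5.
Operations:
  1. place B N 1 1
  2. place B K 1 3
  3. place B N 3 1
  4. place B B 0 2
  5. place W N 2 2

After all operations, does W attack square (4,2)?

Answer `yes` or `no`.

Answer: no

Derivation:
Op 1: place BN@(1,1)
Op 2: place BK@(1,3)
Op 3: place BN@(3,1)
Op 4: place BB@(0,2)
Op 5: place WN@(2,2)
Per-piece attacks for W:
  WN@(2,2): attacks (3,4) (4,3) (1,4) (0,3) (3,0) (4,1) (1,0) (0,1)
W attacks (4,2): no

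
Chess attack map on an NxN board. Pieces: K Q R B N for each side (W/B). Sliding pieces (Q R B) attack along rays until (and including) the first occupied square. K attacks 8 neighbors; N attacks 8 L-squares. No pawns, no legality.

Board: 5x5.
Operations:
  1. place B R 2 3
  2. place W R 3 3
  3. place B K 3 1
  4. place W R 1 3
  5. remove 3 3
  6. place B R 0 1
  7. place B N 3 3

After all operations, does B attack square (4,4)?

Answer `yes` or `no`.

Answer: no

Derivation:
Op 1: place BR@(2,3)
Op 2: place WR@(3,3)
Op 3: place BK@(3,1)
Op 4: place WR@(1,3)
Op 5: remove (3,3)
Op 6: place BR@(0,1)
Op 7: place BN@(3,3)
Per-piece attacks for B:
  BR@(0,1): attacks (0,2) (0,3) (0,4) (0,0) (1,1) (2,1) (3,1) [ray(1,0) blocked at (3,1)]
  BR@(2,3): attacks (2,4) (2,2) (2,1) (2,0) (3,3) (1,3) [ray(1,0) blocked at (3,3); ray(-1,0) blocked at (1,3)]
  BK@(3,1): attacks (3,2) (3,0) (4,1) (2,1) (4,2) (4,0) (2,2) (2,0)
  BN@(3,3): attacks (1,4) (4,1) (2,1) (1,2)
B attacks (4,4): no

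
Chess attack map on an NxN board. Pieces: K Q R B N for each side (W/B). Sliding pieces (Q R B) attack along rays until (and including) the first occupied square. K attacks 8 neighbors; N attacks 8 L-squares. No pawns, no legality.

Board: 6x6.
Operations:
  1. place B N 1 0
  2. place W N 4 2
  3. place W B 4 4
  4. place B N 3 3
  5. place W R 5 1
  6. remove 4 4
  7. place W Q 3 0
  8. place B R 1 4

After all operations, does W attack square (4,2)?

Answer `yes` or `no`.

Answer: no

Derivation:
Op 1: place BN@(1,0)
Op 2: place WN@(4,2)
Op 3: place WB@(4,4)
Op 4: place BN@(3,3)
Op 5: place WR@(5,1)
Op 6: remove (4,4)
Op 7: place WQ@(3,0)
Op 8: place BR@(1,4)
Per-piece attacks for W:
  WQ@(3,0): attacks (3,1) (3,2) (3,3) (4,0) (5,0) (2,0) (1,0) (4,1) (5,2) (2,1) (1,2) (0,3) [ray(0,1) blocked at (3,3); ray(-1,0) blocked at (1,0)]
  WN@(4,2): attacks (5,4) (3,4) (2,3) (5,0) (3,0) (2,1)
  WR@(5,1): attacks (5,2) (5,3) (5,4) (5,5) (5,0) (4,1) (3,1) (2,1) (1,1) (0,1)
W attacks (4,2): no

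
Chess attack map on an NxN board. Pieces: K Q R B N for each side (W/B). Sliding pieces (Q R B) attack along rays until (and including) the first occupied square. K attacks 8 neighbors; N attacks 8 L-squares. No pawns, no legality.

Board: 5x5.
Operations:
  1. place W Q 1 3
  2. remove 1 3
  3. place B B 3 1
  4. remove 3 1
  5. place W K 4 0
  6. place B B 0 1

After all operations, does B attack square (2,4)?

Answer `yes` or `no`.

Answer: no

Derivation:
Op 1: place WQ@(1,3)
Op 2: remove (1,3)
Op 3: place BB@(3,1)
Op 4: remove (3,1)
Op 5: place WK@(4,0)
Op 6: place BB@(0,1)
Per-piece attacks for B:
  BB@(0,1): attacks (1,2) (2,3) (3,4) (1,0)
B attacks (2,4): no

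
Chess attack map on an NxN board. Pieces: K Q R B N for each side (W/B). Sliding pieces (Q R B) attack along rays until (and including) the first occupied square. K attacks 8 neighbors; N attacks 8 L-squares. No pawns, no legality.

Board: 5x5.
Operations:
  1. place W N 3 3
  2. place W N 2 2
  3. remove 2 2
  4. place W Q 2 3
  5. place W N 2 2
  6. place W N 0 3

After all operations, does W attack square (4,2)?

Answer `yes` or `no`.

Answer: no

Derivation:
Op 1: place WN@(3,3)
Op 2: place WN@(2,2)
Op 3: remove (2,2)
Op 4: place WQ@(2,3)
Op 5: place WN@(2,2)
Op 6: place WN@(0,3)
Per-piece attacks for W:
  WN@(0,3): attacks (2,4) (1,1) (2,2)
  WN@(2,2): attacks (3,4) (4,3) (1,4) (0,3) (3,0) (4,1) (1,0) (0,1)
  WQ@(2,3): attacks (2,4) (2,2) (3,3) (1,3) (0,3) (3,4) (3,2) (4,1) (1,4) (1,2) (0,1) [ray(0,-1) blocked at (2,2); ray(1,0) blocked at (3,3); ray(-1,0) blocked at (0,3)]
  WN@(3,3): attacks (1,4) (4,1) (2,1) (1,2)
W attacks (4,2): no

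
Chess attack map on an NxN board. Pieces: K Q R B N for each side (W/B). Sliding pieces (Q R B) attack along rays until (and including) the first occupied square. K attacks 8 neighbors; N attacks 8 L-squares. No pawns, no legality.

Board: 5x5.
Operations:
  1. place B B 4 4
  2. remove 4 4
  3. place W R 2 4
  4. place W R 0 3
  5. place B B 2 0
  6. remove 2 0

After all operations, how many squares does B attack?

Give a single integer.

Answer: 0

Derivation:
Op 1: place BB@(4,4)
Op 2: remove (4,4)
Op 3: place WR@(2,4)
Op 4: place WR@(0,3)
Op 5: place BB@(2,0)
Op 6: remove (2,0)
Per-piece attacks for B:
Union (0 distinct): (none)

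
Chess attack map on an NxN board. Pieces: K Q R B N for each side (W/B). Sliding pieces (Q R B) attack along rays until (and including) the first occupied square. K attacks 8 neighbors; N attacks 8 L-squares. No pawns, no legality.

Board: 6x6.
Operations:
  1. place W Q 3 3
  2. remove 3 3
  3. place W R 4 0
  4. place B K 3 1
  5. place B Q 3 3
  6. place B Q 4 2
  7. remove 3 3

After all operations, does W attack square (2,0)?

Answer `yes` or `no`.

Answer: yes

Derivation:
Op 1: place WQ@(3,3)
Op 2: remove (3,3)
Op 3: place WR@(4,0)
Op 4: place BK@(3,1)
Op 5: place BQ@(3,3)
Op 6: place BQ@(4,2)
Op 7: remove (3,3)
Per-piece attacks for W:
  WR@(4,0): attacks (4,1) (4,2) (5,0) (3,0) (2,0) (1,0) (0,0) [ray(0,1) blocked at (4,2)]
W attacks (2,0): yes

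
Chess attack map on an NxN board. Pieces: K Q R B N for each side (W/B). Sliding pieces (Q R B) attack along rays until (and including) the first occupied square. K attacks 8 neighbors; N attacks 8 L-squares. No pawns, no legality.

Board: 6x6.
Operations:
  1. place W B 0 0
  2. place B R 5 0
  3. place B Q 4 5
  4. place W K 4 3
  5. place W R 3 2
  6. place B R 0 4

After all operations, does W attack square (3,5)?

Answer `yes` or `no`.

Op 1: place WB@(0,0)
Op 2: place BR@(5,0)
Op 3: place BQ@(4,5)
Op 4: place WK@(4,3)
Op 5: place WR@(3,2)
Op 6: place BR@(0,4)
Per-piece attacks for W:
  WB@(0,0): attacks (1,1) (2,2) (3,3) (4,4) (5,5)
  WR@(3,2): attacks (3,3) (3,4) (3,5) (3,1) (3,0) (4,2) (5,2) (2,2) (1,2) (0,2)
  WK@(4,3): attacks (4,4) (4,2) (5,3) (3,3) (5,4) (5,2) (3,4) (3,2)
W attacks (3,5): yes

Answer: yes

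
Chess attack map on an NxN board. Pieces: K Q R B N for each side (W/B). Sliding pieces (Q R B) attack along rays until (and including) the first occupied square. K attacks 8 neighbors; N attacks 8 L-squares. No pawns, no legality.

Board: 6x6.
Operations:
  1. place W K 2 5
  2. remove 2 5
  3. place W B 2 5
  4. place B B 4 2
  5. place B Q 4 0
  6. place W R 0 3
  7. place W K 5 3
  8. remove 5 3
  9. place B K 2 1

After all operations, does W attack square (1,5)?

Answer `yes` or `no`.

Op 1: place WK@(2,5)
Op 2: remove (2,5)
Op 3: place WB@(2,5)
Op 4: place BB@(4,2)
Op 5: place BQ@(4,0)
Op 6: place WR@(0,3)
Op 7: place WK@(5,3)
Op 8: remove (5,3)
Op 9: place BK@(2,1)
Per-piece attacks for W:
  WR@(0,3): attacks (0,4) (0,5) (0,2) (0,1) (0,0) (1,3) (2,3) (3,3) (4,3) (5,3)
  WB@(2,5): attacks (3,4) (4,3) (5,2) (1,4) (0,3) [ray(-1,-1) blocked at (0,3)]
W attacks (1,5): no

Answer: no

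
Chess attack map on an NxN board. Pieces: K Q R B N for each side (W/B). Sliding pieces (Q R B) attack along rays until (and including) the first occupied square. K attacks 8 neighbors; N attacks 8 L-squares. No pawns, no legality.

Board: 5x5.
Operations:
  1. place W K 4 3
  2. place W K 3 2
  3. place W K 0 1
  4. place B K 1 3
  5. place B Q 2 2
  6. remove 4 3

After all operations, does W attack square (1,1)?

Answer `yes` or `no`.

Op 1: place WK@(4,3)
Op 2: place WK@(3,2)
Op 3: place WK@(0,1)
Op 4: place BK@(1,3)
Op 5: place BQ@(2,2)
Op 6: remove (4,3)
Per-piece attacks for W:
  WK@(0,1): attacks (0,2) (0,0) (1,1) (1,2) (1,0)
  WK@(3,2): attacks (3,3) (3,1) (4,2) (2,2) (4,3) (4,1) (2,3) (2,1)
W attacks (1,1): yes

Answer: yes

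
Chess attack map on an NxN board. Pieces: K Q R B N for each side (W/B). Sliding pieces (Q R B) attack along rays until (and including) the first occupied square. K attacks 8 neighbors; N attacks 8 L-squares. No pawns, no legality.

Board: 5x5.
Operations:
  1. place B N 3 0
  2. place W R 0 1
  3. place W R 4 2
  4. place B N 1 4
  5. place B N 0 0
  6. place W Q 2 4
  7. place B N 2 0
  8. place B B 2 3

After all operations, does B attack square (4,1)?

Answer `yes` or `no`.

Answer: yes

Derivation:
Op 1: place BN@(3,0)
Op 2: place WR@(0,1)
Op 3: place WR@(4,2)
Op 4: place BN@(1,4)
Op 5: place BN@(0,0)
Op 6: place WQ@(2,4)
Op 7: place BN@(2,0)
Op 8: place BB@(2,3)
Per-piece attacks for B:
  BN@(0,0): attacks (1,2) (2,1)
  BN@(1,4): attacks (2,2) (3,3) (0,2)
  BN@(2,0): attacks (3,2) (4,1) (1,2) (0,1)
  BB@(2,3): attacks (3,4) (3,2) (4,1) (1,4) (1,2) (0,1) [ray(-1,1) blocked at (1,4); ray(-1,-1) blocked at (0,1)]
  BN@(3,0): attacks (4,2) (2,2) (1,1)
B attacks (4,1): yes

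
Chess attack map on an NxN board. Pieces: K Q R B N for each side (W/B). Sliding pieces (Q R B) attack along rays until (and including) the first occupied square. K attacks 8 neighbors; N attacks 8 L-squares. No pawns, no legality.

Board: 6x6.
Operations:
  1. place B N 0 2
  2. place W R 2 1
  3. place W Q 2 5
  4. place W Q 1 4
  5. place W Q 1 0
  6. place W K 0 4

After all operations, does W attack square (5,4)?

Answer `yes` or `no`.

Op 1: place BN@(0,2)
Op 2: place WR@(2,1)
Op 3: place WQ@(2,5)
Op 4: place WQ@(1,4)
Op 5: place WQ@(1,0)
Op 6: place WK@(0,4)
Per-piece attacks for W:
  WK@(0,4): attacks (0,5) (0,3) (1,4) (1,5) (1,3)
  WQ@(1,0): attacks (1,1) (1,2) (1,3) (1,4) (2,0) (3,0) (4,0) (5,0) (0,0) (2,1) (0,1) [ray(0,1) blocked at (1,4); ray(1,1) blocked at (2,1)]
  WQ@(1,4): attacks (1,5) (1,3) (1,2) (1,1) (1,0) (2,4) (3,4) (4,4) (5,4) (0,4) (2,5) (2,3) (3,2) (4,1) (5,0) (0,5) (0,3) [ray(0,-1) blocked at (1,0); ray(-1,0) blocked at (0,4); ray(1,1) blocked at (2,5)]
  WR@(2,1): attacks (2,2) (2,3) (2,4) (2,5) (2,0) (3,1) (4,1) (5,1) (1,1) (0,1) [ray(0,1) blocked at (2,5)]
  WQ@(2,5): attacks (2,4) (2,3) (2,2) (2,1) (3,5) (4,5) (5,5) (1,5) (0,5) (3,4) (4,3) (5,2) (1,4) [ray(0,-1) blocked at (2,1); ray(-1,-1) blocked at (1,4)]
W attacks (5,4): yes

Answer: yes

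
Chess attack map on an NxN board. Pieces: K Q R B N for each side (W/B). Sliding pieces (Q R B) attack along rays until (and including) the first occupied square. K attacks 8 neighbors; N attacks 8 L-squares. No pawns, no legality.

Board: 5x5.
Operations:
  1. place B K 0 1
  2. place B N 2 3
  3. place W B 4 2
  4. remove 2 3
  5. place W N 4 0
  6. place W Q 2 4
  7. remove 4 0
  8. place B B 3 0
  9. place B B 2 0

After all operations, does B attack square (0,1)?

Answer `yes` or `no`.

Op 1: place BK@(0,1)
Op 2: place BN@(2,3)
Op 3: place WB@(4,2)
Op 4: remove (2,3)
Op 5: place WN@(4,0)
Op 6: place WQ@(2,4)
Op 7: remove (4,0)
Op 8: place BB@(3,0)
Op 9: place BB@(2,0)
Per-piece attacks for B:
  BK@(0,1): attacks (0,2) (0,0) (1,1) (1,2) (1,0)
  BB@(2,0): attacks (3,1) (4,2) (1,1) (0,2) [ray(1,1) blocked at (4,2)]
  BB@(3,0): attacks (4,1) (2,1) (1,2) (0,3)
B attacks (0,1): no

Answer: no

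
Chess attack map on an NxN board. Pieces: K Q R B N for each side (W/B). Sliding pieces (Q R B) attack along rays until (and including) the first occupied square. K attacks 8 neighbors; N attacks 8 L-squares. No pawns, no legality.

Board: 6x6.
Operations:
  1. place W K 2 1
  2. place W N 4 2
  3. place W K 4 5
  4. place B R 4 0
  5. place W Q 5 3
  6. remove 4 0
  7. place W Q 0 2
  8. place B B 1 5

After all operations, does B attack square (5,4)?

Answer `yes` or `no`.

Answer: no

Derivation:
Op 1: place WK@(2,1)
Op 2: place WN@(4,2)
Op 3: place WK@(4,5)
Op 4: place BR@(4,0)
Op 5: place WQ@(5,3)
Op 6: remove (4,0)
Op 7: place WQ@(0,2)
Op 8: place BB@(1,5)
Per-piece attacks for B:
  BB@(1,5): attacks (2,4) (3,3) (4,2) (0,4) [ray(1,-1) blocked at (4,2)]
B attacks (5,4): no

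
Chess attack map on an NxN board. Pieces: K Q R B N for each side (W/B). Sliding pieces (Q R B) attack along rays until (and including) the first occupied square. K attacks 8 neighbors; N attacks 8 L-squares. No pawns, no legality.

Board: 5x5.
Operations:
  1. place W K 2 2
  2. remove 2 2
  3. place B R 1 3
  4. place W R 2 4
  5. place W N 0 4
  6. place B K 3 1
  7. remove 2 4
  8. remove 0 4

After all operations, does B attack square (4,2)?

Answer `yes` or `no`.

Op 1: place WK@(2,2)
Op 2: remove (2,2)
Op 3: place BR@(1,3)
Op 4: place WR@(2,4)
Op 5: place WN@(0,4)
Op 6: place BK@(3,1)
Op 7: remove (2,4)
Op 8: remove (0,4)
Per-piece attacks for B:
  BR@(1,3): attacks (1,4) (1,2) (1,1) (1,0) (2,3) (3,3) (4,3) (0,3)
  BK@(3,1): attacks (3,2) (3,0) (4,1) (2,1) (4,2) (4,0) (2,2) (2,0)
B attacks (4,2): yes

Answer: yes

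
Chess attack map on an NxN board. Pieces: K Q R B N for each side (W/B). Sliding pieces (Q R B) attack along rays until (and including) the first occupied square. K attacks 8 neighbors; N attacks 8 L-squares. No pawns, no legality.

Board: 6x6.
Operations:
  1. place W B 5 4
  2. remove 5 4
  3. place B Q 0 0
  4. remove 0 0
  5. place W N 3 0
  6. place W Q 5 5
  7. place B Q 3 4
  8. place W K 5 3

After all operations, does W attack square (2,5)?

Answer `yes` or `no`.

Op 1: place WB@(5,4)
Op 2: remove (5,4)
Op 3: place BQ@(0,0)
Op 4: remove (0,0)
Op 5: place WN@(3,0)
Op 6: place WQ@(5,5)
Op 7: place BQ@(3,4)
Op 8: place WK@(5,3)
Per-piece attacks for W:
  WN@(3,0): attacks (4,2) (5,1) (2,2) (1,1)
  WK@(5,3): attacks (5,4) (5,2) (4,3) (4,4) (4,2)
  WQ@(5,5): attacks (5,4) (5,3) (4,5) (3,5) (2,5) (1,5) (0,5) (4,4) (3,3) (2,2) (1,1) (0,0) [ray(0,-1) blocked at (5,3)]
W attacks (2,5): yes

Answer: yes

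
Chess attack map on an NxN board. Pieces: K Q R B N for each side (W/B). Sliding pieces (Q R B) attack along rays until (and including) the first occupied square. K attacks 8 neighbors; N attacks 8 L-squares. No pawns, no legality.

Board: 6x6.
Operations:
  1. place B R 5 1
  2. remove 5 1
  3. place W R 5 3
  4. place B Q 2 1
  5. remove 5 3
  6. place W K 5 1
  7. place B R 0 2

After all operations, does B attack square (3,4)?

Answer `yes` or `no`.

Op 1: place BR@(5,1)
Op 2: remove (5,1)
Op 3: place WR@(5,3)
Op 4: place BQ@(2,1)
Op 5: remove (5,3)
Op 6: place WK@(5,1)
Op 7: place BR@(0,2)
Per-piece attacks for B:
  BR@(0,2): attacks (0,3) (0,4) (0,5) (0,1) (0,0) (1,2) (2,2) (3,2) (4,2) (5,2)
  BQ@(2,1): attacks (2,2) (2,3) (2,4) (2,5) (2,0) (3,1) (4,1) (5,1) (1,1) (0,1) (3,2) (4,3) (5,4) (3,0) (1,2) (0,3) (1,0) [ray(1,0) blocked at (5,1)]
B attacks (3,4): no

Answer: no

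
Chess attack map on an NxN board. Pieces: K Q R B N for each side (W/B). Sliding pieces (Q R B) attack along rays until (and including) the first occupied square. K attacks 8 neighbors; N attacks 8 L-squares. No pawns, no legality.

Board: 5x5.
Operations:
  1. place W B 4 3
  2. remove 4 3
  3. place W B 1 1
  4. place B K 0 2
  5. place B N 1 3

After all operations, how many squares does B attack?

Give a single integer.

Answer: 8

Derivation:
Op 1: place WB@(4,3)
Op 2: remove (4,3)
Op 3: place WB@(1,1)
Op 4: place BK@(0,2)
Op 5: place BN@(1,3)
Per-piece attacks for B:
  BK@(0,2): attacks (0,3) (0,1) (1,2) (1,3) (1,1)
  BN@(1,3): attacks (3,4) (2,1) (3,2) (0,1)
Union (8 distinct): (0,1) (0,3) (1,1) (1,2) (1,3) (2,1) (3,2) (3,4)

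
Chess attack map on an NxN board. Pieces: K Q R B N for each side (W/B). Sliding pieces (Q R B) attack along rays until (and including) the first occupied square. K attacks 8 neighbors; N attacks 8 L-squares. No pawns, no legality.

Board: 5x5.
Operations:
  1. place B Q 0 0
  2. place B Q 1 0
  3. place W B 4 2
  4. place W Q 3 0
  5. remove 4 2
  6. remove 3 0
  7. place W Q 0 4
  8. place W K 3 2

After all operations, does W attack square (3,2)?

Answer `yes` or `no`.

Op 1: place BQ@(0,0)
Op 2: place BQ@(1,0)
Op 3: place WB@(4,2)
Op 4: place WQ@(3,0)
Op 5: remove (4,2)
Op 6: remove (3,0)
Op 7: place WQ@(0,4)
Op 8: place WK@(3,2)
Per-piece attacks for W:
  WQ@(0,4): attacks (0,3) (0,2) (0,1) (0,0) (1,4) (2,4) (3,4) (4,4) (1,3) (2,2) (3,1) (4,0) [ray(0,-1) blocked at (0,0)]
  WK@(3,2): attacks (3,3) (3,1) (4,2) (2,2) (4,3) (4,1) (2,3) (2,1)
W attacks (3,2): no

Answer: no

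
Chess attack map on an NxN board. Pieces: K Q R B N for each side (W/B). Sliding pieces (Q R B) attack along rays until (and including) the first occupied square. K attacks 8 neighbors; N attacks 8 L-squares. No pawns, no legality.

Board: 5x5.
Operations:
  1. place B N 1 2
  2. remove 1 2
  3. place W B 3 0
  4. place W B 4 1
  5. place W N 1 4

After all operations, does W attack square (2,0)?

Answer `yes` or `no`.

Op 1: place BN@(1,2)
Op 2: remove (1,2)
Op 3: place WB@(3,0)
Op 4: place WB@(4,1)
Op 5: place WN@(1,4)
Per-piece attacks for W:
  WN@(1,4): attacks (2,2) (3,3) (0,2)
  WB@(3,0): attacks (4,1) (2,1) (1,2) (0,3) [ray(1,1) blocked at (4,1)]
  WB@(4,1): attacks (3,2) (2,3) (1,4) (3,0) [ray(-1,1) blocked at (1,4); ray(-1,-1) blocked at (3,0)]
W attacks (2,0): no

Answer: no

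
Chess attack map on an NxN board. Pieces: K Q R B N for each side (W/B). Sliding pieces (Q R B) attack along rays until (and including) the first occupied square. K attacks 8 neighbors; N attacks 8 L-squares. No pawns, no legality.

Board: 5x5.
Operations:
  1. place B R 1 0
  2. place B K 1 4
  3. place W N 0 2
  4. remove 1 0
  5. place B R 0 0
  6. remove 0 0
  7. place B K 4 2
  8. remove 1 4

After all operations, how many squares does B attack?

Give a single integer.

Answer: 5

Derivation:
Op 1: place BR@(1,0)
Op 2: place BK@(1,4)
Op 3: place WN@(0,2)
Op 4: remove (1,0)
Op 5: place BR@(0,0)
Op 6: remove (0,0)
Op 7: place BK@(4,2)
Op 8: remove (1,4)
Per-piece attacks for B:
  BK@(4,2): attacks (4,3) (4,1) (3,2) (3,3) (3,1)
Union (5 distinct): (3,1) (3,2) (3,3) (4,1) (4,3)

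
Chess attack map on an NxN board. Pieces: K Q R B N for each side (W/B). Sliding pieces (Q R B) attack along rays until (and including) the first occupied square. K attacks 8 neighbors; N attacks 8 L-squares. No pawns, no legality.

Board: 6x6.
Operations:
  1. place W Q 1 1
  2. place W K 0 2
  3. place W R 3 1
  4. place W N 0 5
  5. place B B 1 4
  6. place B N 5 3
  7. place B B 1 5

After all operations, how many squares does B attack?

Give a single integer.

Answer: 14

Derivation:
Op 1: place WQ@(1,1)
Op 2: place WK@(0,2)
Op 3: place WR@(3,1)
Op 4: place WN@(0,5)
Op 5: place BB@(1,4)
Op 6: place BN@(5,3)
Op 7: place BB@(1,5)
Per-piece attacks for B:
  BB@(1,4): attacks (2,5) (2,3) (3,2) (4,1) (5,0) (0,5) (0,3) [ray(-1,1) blocked at (0,5)]
  BB@(1,5): attacks (2,4) (3,3) (4,2) (5,1) (0,4)
  BN@(5,3): attacks (4,5) (3,4) (4,1) (3,2)
Union (14 distinct): (0,3) (0,4) (0,5) (2,3) (2,4) (2,5) (3,2) (3,3) (3,4) (4,1) (4,2) (4,5) (5,0) (5,1)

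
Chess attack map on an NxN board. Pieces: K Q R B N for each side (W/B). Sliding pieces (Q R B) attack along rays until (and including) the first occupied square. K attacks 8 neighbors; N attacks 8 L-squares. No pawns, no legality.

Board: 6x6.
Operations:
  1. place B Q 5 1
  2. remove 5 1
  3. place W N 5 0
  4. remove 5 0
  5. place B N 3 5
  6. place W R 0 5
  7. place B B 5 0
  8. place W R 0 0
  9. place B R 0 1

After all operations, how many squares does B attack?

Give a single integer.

Answer: 15

Derivation:
Op 1: place BQ@(5,1)
Op 2: remove (5,1)
Op 3: place WN@(5,0)
Op 4: remove (5,0)
Op 5: place BN@(3,5)
Op 6: place WR@(0,5)
Op 7: place BB@(5,0)
Op 8: place WR@(0,0)
Op 9: place BR@(0,1)
Per-piece attacks for B:
  BR@(0,1): attacks (0,2) (0,3) (0,4) (0,5) (0,0) (1,1) (2,1) (3,1) (4,1) (5,1) [ray(0,1) blocked at (0,5); ray(0,-1) blocked at (0,0)]
  BN@(3,5): attacks (4,3) (5,4) (2,3) (1,4)
  BB@(5,0): attacks (4,1) (3,2) (2,3) (1,4) (0,5) [ray(-1,1) blocked at (0,5)]
Union (15 distinct): (0,0) (0,2) (0,3) (0,4) (0,5) (1,1) (1,4) (2,1) (2,3) (3,1) (3,2) (4,1) (4,3) (5,1) (5,4)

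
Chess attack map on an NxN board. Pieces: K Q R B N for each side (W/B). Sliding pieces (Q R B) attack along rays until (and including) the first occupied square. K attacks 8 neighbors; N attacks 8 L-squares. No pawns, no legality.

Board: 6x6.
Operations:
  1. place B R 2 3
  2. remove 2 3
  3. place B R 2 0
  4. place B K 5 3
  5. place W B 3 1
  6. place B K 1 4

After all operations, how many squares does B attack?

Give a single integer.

Op 1: place BR@(2,3)
Op 2: remove (2,3)
Op 3: place BR@(2,0)
Op 4: place BK@(5,3)
Op 5: place WB@(3,1)
Op 6: place BK@(1,4)
Per-piece attacks for B:
  BK@(1,4): attacks (1,5) (1,3) (2,4) (0,4) (2,5) (2,3) (0,5) (0,3)
  BR@(2,0): attacks (2,1) (2,2) (2,3) (2,4) (2,5) (3,0) (4,0) (5,0) (1,0) (0,0)
  BK@(5,3): attacks (5,4) (5,2) (4,3) (4,4) (4,2)
Union (20 distinct): (0,0) (0,3) (0,4) (0,5) (1,0) (1,3) (1,5) (2,1) (2,2) (2,3) (2,4) (2,5) (3,0) (4,0) (4,2) (4,3) (4,4) (5,0) (5,2) (5,4)

Answer: 20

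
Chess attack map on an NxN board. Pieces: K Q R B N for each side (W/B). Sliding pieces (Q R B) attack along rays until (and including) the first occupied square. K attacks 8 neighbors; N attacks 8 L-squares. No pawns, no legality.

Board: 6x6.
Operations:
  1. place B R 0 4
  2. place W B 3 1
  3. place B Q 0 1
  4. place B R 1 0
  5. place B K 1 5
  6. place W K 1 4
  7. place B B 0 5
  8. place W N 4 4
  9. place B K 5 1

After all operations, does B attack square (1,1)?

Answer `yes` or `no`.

Op 1: place BR@(0,4)
Op 2: place WB@(3,1)
Op 3: place BQ@(0,1)
Op 4: place BR@(1,0)
Op 5: place BK@(1,5)
Op 6: place WK@(1,4)
Op 7: place BB@(0,5)
Op 8: place WN@(4,4)
Op 9: place BK@(5,1)
Per-piece attacks for B:
  BQ@(0,1): attacks (0,2) (0,3) (0,4) (0,0) (1,1) (2,1) (3,1) (1,2) (2,3) (3,4) (4,5) (1,0) [ray(0,1) blocked at (0,4); ray(1,0) blocked at (3,1); ray(1,-1) blocked at (1,0)]
  BR@(0,4): attacks (0,5) (0,3) (0,2) (0,1) (1,4) [ray(0,1) blocked at (0,5); ray(0,-1) blocked at (0,1); ray(1,0) blocked at (1,4)]
  BB@(0,5): attacks (1,4) [ray(1,-1) blocked at (1,4)]
  BR@(1,0): attacks (1,1) (1,2) (1,3) (1,4) (2,0) (3,0) (4,0) (5,0) (0,0) [ray(0,1) blocked at (1,4)]
  BK@(1,5): attacks (1,4) (2,5) (0,5) (2,4) (0,4)
  BK@(5,1): attacks (5,2) (5,0) (4,1) (4,2) (4,0)
B attacks (1,1): yes

Answer: yes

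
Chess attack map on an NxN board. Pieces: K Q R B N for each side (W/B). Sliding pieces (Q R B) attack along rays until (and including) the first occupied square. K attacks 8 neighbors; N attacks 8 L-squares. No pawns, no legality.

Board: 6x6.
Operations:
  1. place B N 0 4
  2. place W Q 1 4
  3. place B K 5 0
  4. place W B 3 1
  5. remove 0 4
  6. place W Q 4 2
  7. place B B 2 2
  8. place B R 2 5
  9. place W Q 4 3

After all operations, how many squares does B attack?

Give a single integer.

Answer: 18

Derivation:
Op 1: place BN@(0,4)
Op 2: place WQ@(1,4)
Op 3: place BK@(5,0)
Op 4: place WB@(3,1)
Op 5: remove (0,4)
Op 6: place WQ@(4,2)
Op 7: place BB@(2,2)
Op 8: place BR@(2,5)
Op 9: place WQ@(4,3)
Per-piece attacks for B:
  BB@(2,2): attacks (3,3) (4,4) (5,5) (3,1) (1,3) (0,4) (1,1) (0,0) [ray(1,-1) blocked at (3,1)]
  BR@(2,5): attacks (2,4) (2,3) (2,2) (3,5) (4,5) (5,5) (1,5) (0,5) [ray(0,-1) blocked at (2,2)]
  BK@(5,0): attacks (5,1) (4,0) (4,1)
Union (18 distinct): (0,0) (0,4) (0,5) (1,1) (1,3) (1,5) (2,2) (2,3) (2,4) (3,1) (3,3) (3,5) (4,0) (4,1) (4,4) (4,5) (5,1) (5,5)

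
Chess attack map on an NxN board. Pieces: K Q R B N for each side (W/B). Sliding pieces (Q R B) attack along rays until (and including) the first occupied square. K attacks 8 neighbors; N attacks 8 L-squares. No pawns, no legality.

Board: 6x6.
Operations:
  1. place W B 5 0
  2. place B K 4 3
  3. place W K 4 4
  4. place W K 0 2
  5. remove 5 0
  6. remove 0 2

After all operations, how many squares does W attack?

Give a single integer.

Answer: 8

Derivation:
Op 1: place WB@(5,0)
Op 2: place BK@(4,3)
Op 3: place WK@(4,4)
Op 4: place WK@(0,2)
Op 5: remove (5,0)
Op 6: remove (0,2)
Per-piece attacks for W:
  WK@(4,4): attacks (4,5) (4,3) (5,4) (3,4) (5,5) (5,3) (3,5) (3,3)
Union (8 distinct): (3,3) (3,4) (3,5) (4,3) (4,5) (5,3) (5,4) (5,5)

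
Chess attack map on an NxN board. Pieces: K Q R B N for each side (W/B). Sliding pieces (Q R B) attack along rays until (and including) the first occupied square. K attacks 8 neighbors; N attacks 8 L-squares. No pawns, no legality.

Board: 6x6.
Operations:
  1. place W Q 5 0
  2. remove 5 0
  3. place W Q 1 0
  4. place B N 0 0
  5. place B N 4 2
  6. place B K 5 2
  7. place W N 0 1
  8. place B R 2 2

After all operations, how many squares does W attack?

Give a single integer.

Op 1: place WQ@(5,0)
Op 2: remove (5,0)
Op 3: place WQ@(1,0)
Op 4: place BN@(0,0)
Op 5: place BN@(4,2)
Op 6: place BK@(5,2)
Op 7: place WN@(0,1)
Op 8: place BR@(2,2)
Per-piece attacks for W:
  WN@(0,1): attacks (1,3) (2,2) (2,0)
  WQ@(1,0): attacks (1,1) (1,2) (1,3) (1,4) (1,5) (2,0) (3,0) (4,0) (5,0) (0,0) (2,1) (3,2) (4,3) (5,4) (0,1) [ray(-1,0) blocked at (0,0); ray(-1,1) blocked at (0,1)]
Union (16 distinct): (0,0) (0,1) (1,1) (1,2) (1,3) (1,4) (1,5) (2,0) (2,1) (2,2) (3,0) (3,2) (4,0) (4,3) (5,0) (5,4)

Answer: 16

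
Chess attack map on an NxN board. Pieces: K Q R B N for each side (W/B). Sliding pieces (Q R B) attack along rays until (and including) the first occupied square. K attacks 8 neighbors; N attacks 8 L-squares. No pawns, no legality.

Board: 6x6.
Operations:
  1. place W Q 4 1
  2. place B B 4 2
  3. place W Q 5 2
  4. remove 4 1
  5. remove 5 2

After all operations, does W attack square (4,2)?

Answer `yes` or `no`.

Answer: no

Derivation:
Op 1: place WQ@(4,1)
Op 2: place BB@(4,2)
Op 3: place WQ@(5,2)
Op 4: remove (4,1)
Op 5: remove (5,2)
Per-piece attacks for W:
W attacks (4,2): no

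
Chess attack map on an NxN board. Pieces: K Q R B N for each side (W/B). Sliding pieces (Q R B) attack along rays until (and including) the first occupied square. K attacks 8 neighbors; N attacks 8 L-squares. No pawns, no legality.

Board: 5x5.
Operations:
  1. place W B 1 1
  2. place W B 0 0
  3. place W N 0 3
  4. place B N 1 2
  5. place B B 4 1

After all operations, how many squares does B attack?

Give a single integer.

Op 1: place WB@(1,1)
Op 2: place WB@(0,0)
Op 3: place WN@(0,3)
Op 4: place BN@(1,2)
Op 5: place BB@(4,1)
Per-piece attacks for B:
  BN@(1,2): attacks (2,4) (3,3) (0,4) (2,0) (3,1) (0,0)
  BB@(4,1): attacks (3,2) (2,3) (1,4) (3,0)
Union (10 distinct): (0,0) (0,4) (1,4) (2,0) (2,3) (2,4) (3,0) (3,1) (3,2) (3,3)

Answer: 10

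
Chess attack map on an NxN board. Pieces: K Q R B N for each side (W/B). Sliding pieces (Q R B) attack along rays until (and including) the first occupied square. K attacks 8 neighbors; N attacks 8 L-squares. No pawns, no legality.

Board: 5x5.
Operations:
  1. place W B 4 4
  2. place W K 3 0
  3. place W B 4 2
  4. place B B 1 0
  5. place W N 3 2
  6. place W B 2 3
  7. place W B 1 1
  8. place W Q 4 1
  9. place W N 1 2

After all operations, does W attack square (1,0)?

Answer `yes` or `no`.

Answer: no

Derivation:
Op 1: place WB@(4,4)
Op 2: place WK@(3,0)
Op 3: place WB@(4,2)
Op 4: place BB@(1,0)
Op 5: place WN@(3,2)
Op 6: place WB@(2,3)
Op 7: place WB@(1,1)
Op 8: place WQ@(4,1)
Op 9: place WN@(1,2)
Per-piece attacks for W:
  WB@(1,1): attacks (2,2) (3,3) (4,4) (2,0) (0,2) (0,0) [ray(1,1) blocked at (4,4)]
  WN@(1,2): attacks (2,4) (3,3) (0,4) (2,0) (3,1) (0,0)
  WB@(2,3): attacks (3,4) (3,2) (1,4) (1,2) [ray(1,-1) blocked at (3,2); ray(-1,-1) blocked at (1,2)]
  WK@(3,0): attacks (3,1) (4,0) (2,0) (4,1) (2,1)
  WN@(3,2): attacks (4,4) (2,4) (1,3) (4,0) (2,0) (1,1)
  WQ@(4,1): attacks (4,2) (4,0) (3,1) (2,1) (1,1) (3,2) (3,0) [ray(0,1) blocked at (4,2); ray(-1,0) blocked at (1,1); ray(-1,1) blocked at (3,2); ray(-1,-1) blocked at (3,0)]
  WB@(4,2): attacks (3,3) (2,4) (3,1) (2,0)
  WB@(4,4): attacks (3,3) (2,2) (1,1) [ray(-1,-1) blocked at (1,1)]
W attacks (1,0): no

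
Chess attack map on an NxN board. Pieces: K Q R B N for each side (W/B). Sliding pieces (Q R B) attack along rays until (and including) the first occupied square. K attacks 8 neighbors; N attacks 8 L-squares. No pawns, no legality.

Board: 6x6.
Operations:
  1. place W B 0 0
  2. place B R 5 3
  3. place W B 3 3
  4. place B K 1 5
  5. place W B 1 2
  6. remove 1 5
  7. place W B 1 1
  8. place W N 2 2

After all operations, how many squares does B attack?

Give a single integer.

Op 1: place WB@(0,0)
Op 2: place BR@(5,3)
Op 3: place WB@(3,3)
Op 4: place BK@(1,5)
Op 5: place WB@(1,2)
Op 6: remove (1,5)
Op 7: place WB@(1,1)
Op 8: place WN@(2,2)
Per-piece attacks for B:
  BR@(5,3): attacks (5,4) (5,5) (5,2) (5,1) (5,0) (4,3) (3,3) [ray(-1,0) blocked at (3,3)]
Union (7 distinct): (3,3) (4,3) (5,0) (5,1) (5,2) (5,4) (5,5)

Answer: 7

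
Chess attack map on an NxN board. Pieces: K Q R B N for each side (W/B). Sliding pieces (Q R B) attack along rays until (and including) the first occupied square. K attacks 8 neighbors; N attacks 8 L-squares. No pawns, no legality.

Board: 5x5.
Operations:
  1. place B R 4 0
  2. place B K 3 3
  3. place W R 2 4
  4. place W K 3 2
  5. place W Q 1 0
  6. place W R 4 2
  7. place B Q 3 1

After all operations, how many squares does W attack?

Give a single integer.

Op 1: place BR@(4,0)
Op 2: place BK@(3,3)
Op 3: place WR@(2,4)
Op 4: place WK@(3,2)
Op 5: place WQ@(1,0)
Op 6: place WR@(4,2)
Op 7: place BQ@(3,1)
Per-piece attacks for W:
  WQ@(1,0): attacks (1,1) (1,2) (1,3) (1,4) (2,0) (3,0) (4,0) (0,0) (2,1) (3,2) (0,1) [ray(1,0) blocked at (4,0); ray(1,1) blocked at (3,2)]
  WR@(2,4): attacks (2,3) (2,2) (2,1) (2,0) (3,4) (4,4) (1,4) (0,4)
  WK@(3,2): attacks (3,3) (3,1) (4,2) (2,2) (4,3) (4,1) (2,3) (2,1)
  WR@(4,2): attacks (4,3) (4,4) (4,1) (4,0) (3,2) [ray(0,-1) blocked at (4,0); ray(-1,0) blocked at (3,2)]
Union (21 distinct): (0,0) (0,1) (0,4) (1,1) (1,2) (1,3) (1,4) (2,0) (2,1) (2,2) (2,3) (3,0) (3,1) (3,2) (3,3) (3,4) (4,0) (4,1) (4,2) (4,3) (4,4)

Answer: 21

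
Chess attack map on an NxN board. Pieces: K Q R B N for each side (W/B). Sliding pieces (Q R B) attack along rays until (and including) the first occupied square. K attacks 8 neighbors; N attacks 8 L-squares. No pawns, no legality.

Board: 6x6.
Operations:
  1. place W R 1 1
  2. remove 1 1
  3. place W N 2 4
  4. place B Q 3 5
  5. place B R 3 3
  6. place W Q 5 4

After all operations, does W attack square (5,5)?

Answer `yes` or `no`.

Op 1: place WR@(1,1)
Op 2: remove (1,1)
Op 3: place WN@(2,4)
Op 4: place BQ@(3,5)
Op 5: place BR@(3,3)
Op 6: place WQ@(5,4)
Per-piece attacks for W:
  WN@(2,4): attacks (4,5) (0,5) (3,2) (4,3) (1,2) (0,3)
  WQ@(5,4): attacks (5,5) (5,3) (5,2) (5,1) (5,0) (4,4) (3,4) (2,4) (4,5) (4,3) (3,2) (2,1) (1,0) [ray(-1,0) blocked at (2,4)]
W attacks (5,5): yes

Answer: yes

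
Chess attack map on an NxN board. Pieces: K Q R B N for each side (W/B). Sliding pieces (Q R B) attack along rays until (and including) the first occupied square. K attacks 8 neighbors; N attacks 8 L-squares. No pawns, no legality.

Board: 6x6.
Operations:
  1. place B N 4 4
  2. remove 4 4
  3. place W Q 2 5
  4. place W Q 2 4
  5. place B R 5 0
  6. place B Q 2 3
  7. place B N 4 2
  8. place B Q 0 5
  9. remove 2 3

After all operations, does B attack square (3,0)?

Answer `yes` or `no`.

Answer: yes

Derivation:
Op 1: place BN@(4,4)
Op 2: remove (4,4)
Op 3: place WQ@(2,5)
Op 4: place WQ@(2,4)
Op 5: place BR@(5,0)
Op 6: place BQ@(2,3)
Op 7: place BN@(4,2)
Op 8: place BQ@(0,5)
Op 9: remove (2,3)
Per-piece attacks for B:
  BQ@(0,5): attacks (0,4) (0,3) (0,2) (0,1) (0,0) (1,5) (2,5) (1,4) (2,3) (3,2) (4,1) (5,0) [ray(1,0) blocked at (2,5); ray(1,-1) blocked at (5,0)]
  BN@(4,2): attacks (5,4) (3,4) (2,3) (5,0) (3,0) (2,1)
  BR@(5,0): attacks (5,1) (5,2) (5,3) (5,4) (5,5) (4,0) (3,0) (2,0) (1,0) (0,0)
B attacks (3,0): yes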